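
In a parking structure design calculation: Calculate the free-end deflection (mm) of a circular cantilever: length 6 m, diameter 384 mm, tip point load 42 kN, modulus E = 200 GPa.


I = pi * d^4 / 64 = pi * 384^4 / 64 = 1067320365.3 mm^4
L = 6000.0 mm, P = 42000.0 N, E = 200000.0 MPa
delta = P * L^3 / (3 * E * I)
= 42000.0 * 6000.0^3 / (3 * 200000.0 * 1067320365.3)
= 14.1663 mm

14.1663 mm


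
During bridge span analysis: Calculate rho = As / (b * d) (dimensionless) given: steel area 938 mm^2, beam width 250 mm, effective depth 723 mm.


rho = As / (b * d)
= 938 / (250 * 723)
= 938 / 180750
= 0.005189 (dimensionless)

0.005189 (dimensionless)


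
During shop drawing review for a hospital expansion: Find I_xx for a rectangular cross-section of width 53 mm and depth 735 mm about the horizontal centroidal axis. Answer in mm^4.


I = b * h^3 / 12
= 53 * 735^3 / 12
= 53 * 397065375 / 12
= 1753705406.25 mm^4

1753705406.25 mm^4


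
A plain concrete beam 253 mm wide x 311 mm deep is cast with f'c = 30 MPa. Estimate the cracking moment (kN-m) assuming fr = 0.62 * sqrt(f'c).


fr = 0.62 * sqrt(30) = 0.62 * 5.4772 = 3.3959 MPa
I = 253 * 311^3 / 12 = 634191536.92 mm^4
y_t = 155.5 mm
M_cr = fr * I / y_t = 3.3959 * 634191536.92 / 155.5 N-mm
= 13.8498 kN-m

13.8498 kN-m


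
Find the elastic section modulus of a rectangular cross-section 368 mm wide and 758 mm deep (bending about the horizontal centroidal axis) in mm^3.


S = b * h^2 / 6
= 368 * 758^2 / 6
= 368 * 574564 / 6
= 35239925.33 mm^3

35239925.33 mm^3


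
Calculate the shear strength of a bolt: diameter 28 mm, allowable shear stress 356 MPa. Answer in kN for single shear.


A = pi * d^2 / 4 = pi * 28^2 / 4 = 615.7522 mm^2
V = f_v * A / 1000 = 356 * 615.7522 / 1000
= 219.2078 kN

219.2078 kN


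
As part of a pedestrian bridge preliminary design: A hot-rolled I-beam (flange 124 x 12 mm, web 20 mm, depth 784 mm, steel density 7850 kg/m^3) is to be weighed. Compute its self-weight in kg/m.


A_flanges = 2 * 124 * 12 = 2976 mm^2
A_web = (784 - 2 * 12) * 20 = 15200 mm^2
A_total = 2976 + 15200 = 18176 mm^2 = 0.018176 m^2
Weight = rho * A = 7850 * 0.018176 = 142.6816 kg/m

142.6816 kg/m


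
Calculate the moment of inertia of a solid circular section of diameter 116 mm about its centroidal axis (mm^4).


r = d / 2 = 116 / 2 = 58.0 mm
I = pi * r^4 / 4 = pi * 58.0^4 / 4
= 8887955.17 mm^4

8887955.17 mm^4


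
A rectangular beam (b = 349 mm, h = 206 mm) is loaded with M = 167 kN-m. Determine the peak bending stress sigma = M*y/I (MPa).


I = b * h^3 / 12 = 349 * 206^3 / 12 = 254241148.67 mm^4
y = h / 2 = 206 / 2 = 103.0 mm
M = 167 kN-m = 167000000.0 N-mm
sigma = M * y / I = 167000000.0 * 103.0 / 254241148.67
= 67.66 MPa

67.66 MPa


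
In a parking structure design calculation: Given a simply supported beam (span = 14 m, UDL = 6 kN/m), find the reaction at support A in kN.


Total load = w * L = 6 * 14 = 84 kN
By symmetry, each reaction R = total / 2 = 84 / 2 = 42.0 kN

42.0 kN


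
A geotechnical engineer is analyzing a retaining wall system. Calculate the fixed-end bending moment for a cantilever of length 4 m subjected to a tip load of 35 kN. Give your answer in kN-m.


For a cantilever with a point load at the free end:
M_max = P * L = 35 * 4 = 140 kN-m

140 kN-m


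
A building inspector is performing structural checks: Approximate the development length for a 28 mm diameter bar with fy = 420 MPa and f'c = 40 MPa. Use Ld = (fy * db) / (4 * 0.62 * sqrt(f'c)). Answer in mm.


Ld = (fy * db) / (4 * 0.62 * sqrt(f'c))
= (420 * 28) / (4 * 0.62 * sqrt(40))
= 11760 / 15.6849
= 749.77 mm

749.77 mm


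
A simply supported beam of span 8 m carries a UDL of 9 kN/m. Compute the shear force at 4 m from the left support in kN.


R_A = w * L / 2 = 9 * 8 / 2 = 36.0 kN
V(x) = R_A - w * x = 36.0 - 9 * 4
= 0.0 kN

0.0 kN


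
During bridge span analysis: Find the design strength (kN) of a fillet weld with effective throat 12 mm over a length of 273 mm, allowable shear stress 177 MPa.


Strength = throat * length * allowable stress
= 12 * 273 * 177 N
= 579852 N
= 579.85 kN

579.85 kN


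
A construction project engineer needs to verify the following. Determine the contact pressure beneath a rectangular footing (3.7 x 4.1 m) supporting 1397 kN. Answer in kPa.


A = 3.7 * 4.1 = 15.17 m^2
q = P / A = 1397 / 15.17
= 92.0897 kPa

92.0897 kPa


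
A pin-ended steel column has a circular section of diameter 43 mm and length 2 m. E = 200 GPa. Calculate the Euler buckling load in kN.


I = pi * d^4 / 64 = 167820.0 mm^4
L = 2000.0 mm
P_cr = pi^2 * E * I / L^2
= 9.8696 * 200000.0 * 167820.0 / 2000.0^2
= 82815.85 N = 82.8159 kN

82.8159 kN


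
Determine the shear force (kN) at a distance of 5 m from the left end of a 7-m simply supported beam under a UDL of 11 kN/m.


R_A = w * L / 2 = 11 * 7 / 2 = 38.5 kN
V(x) = R_A - w * x = 38.5 - 11 * 5
= -16.5 kN

-16.5 kN


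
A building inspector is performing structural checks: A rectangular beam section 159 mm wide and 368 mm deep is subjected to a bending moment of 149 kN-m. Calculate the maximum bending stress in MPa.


I = b * h^3 / 12 = 159 * 368^3 / 12 = 660327424.0 mm^4
y = h / 2 = 368 / 2 = 184.0 mm
M = 149 kN-m = 149000000.0 N-mm
sigma = M * y / I = 149000000.0 * 184.0 / 660327424.0
= 41.52 MPa

41.52 MPa


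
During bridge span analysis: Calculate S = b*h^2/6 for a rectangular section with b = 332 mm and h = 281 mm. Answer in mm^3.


S = b * h^2 / 6
= 332 * 281^2 / 6
= 332 * 78961 / 6
= 4369175.33 mm^3

4369175.33 mm^3


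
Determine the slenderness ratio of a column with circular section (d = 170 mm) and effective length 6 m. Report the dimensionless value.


Radius of gyration r = d / 4 = 170 / 4 = 42.5 mm
L_eff = 6000.0 mm
Slenderness ratio = L / r = 6000.0 / 42.5 = 141.18 (dimensionless)

141.18 (dimensionless)


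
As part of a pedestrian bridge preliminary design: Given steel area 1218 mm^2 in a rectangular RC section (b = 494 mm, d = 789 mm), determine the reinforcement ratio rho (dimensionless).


rho = As / (b * d)
= 1218 / (494 * 789)
= 1218 / 389766
= 0.003125 (dimensionless)

0.003125 (dimensionless)


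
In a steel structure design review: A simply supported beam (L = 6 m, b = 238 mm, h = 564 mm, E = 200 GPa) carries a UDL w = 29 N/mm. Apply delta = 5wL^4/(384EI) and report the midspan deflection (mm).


I = 238 * 564^3 / 12 = 3558221856.0 mm^4
L = 6000.0 mm, w = 29 N/mm, E = 200000.0 MPa
delta = 5 * w * L^4 / (384 * E * I)
= 5 * 29 * 6000.0^4 / (384 * 200000.0 * 3558221856.0)
= 0.6877 mm

0.6877 mm


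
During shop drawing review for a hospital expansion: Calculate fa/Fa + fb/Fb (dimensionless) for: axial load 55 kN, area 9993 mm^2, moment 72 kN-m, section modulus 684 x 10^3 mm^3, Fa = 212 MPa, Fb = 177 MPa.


f_a = P / A = 55000.0 / 9993 = 5.5039 MPa
f_b = M / S = 72000000.0 / 684000.0 = 105.2632 MPa
Ratio = f_a / Fa + f_b / Fb
= 5.5039 / 212 + 105.2632 / 177
= 0.6207 (dimensionless)

0.6207 (dimensionless)


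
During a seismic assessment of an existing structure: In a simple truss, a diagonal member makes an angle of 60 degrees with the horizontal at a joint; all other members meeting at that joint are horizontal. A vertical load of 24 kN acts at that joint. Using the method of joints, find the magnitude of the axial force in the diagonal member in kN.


At the joint, only the diagonal has a vertical component, so vertical equilibrium gives:
F * sin(60) = 24
F = 24 / sin(60)
= 24 / 0.866025
= 27.71 kN

27.71 kN


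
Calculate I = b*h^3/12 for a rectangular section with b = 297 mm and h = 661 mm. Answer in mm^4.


I = b * h^3 / 12
= 297 * 661^3 / 12
= 297 * 288804781 / 12
= 7147918329.75 mm^4

7147918329.75 mm^4


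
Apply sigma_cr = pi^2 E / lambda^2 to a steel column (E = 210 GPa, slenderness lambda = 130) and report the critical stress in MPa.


sigma_cr = pi^2 * E / lambda^2
= 9.8696 * 210000.0 / 130^2
= 9.8696 * 210000.0 / 16900
= 122.6401 MPa

122.6401 MPa


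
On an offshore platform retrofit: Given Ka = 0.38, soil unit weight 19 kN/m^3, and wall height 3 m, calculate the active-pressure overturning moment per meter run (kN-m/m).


Pa = 0.5 * Ka * gamma * H^2
= 0.5 * 0.38 * 19 * 3^2
= 32.49 kN/m
Arm = H / 3 = 3 / 3 = 1.0 m
Mo = Pa * arm = Pa * H / 3 = 32.49 * 3 / 3 = 32.49 kN-m/m

32.49 kN-m/m


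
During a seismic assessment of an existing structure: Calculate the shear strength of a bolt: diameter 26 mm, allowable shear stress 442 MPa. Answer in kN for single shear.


A = pi * d^2 / 4 = pi * 26^2 / 4 = 530.9292 mm^2
V = f_v * A / 1000 = 442 * 530.9292 / 1000
= 234.6707 kN

234.6707 kN


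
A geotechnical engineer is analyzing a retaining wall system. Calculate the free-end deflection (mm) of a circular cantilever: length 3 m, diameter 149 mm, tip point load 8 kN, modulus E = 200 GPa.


I = pi * d^4 / 64 = pi * 149^4 / 64 = 24194406.46 mm^4
L = 3000.0 mm, P = 8000.0 N, E = 200000.0 MPa
delta = P * L^3 / (3 * E * I)
= 8000.0 * 3000.0^3 / (3 * 200000.0 * 24194406.46)
= 14.8795 mm

14.8795 mm


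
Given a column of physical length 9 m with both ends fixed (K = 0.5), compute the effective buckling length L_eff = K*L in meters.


L_eff = K * L
= 0.5 * 9
= 4.5 m

4.5 m


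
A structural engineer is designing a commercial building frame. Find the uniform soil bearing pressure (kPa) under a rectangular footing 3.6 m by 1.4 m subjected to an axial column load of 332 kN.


A = 3.6 * 1.4 = 5.04 m^2
q = P / A = 332 / 5.04
= 65.873 kPa

65.873 kPa


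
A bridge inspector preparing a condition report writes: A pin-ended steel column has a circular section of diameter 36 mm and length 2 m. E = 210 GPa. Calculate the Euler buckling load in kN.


I = pi * d^4 / 64 = 82447.96 mm^4
L = 2000.0 mm
P_cr = pi^2 * E * I / L^2
= 9.8696 * 210000.0 * 82447.96 / 2000.0^2
= 42720.76 N = 42.7208 kN

42.7208 kN


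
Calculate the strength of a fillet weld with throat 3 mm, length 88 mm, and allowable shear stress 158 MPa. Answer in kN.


Strength = throat * length * allowable stress
= 3 * 88 * 158 N
= 41712 N
= 41.71 kN

41.71 kN


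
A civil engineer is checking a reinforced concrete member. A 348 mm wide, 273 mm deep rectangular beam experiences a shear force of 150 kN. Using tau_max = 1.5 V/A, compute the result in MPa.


A = b * h = 348 * 273 = 95004 mm^2
V = 150 kN = 150000.0 N
tau_max = 1.5 * V / A = 1.5 * 150000.0 / 95004
= 2.3683 MPa

2.3683 MPa


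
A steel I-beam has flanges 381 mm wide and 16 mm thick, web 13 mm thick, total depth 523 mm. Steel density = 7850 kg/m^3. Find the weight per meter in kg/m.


A_flanges = 2 * 381 * 16 = 12192 mm^2
A_web = (523 - 2 * 16) * 13 = 6383 mm^2
A_total = 12192 + 6383 = 18575 mm^2 = 0.018575 m^2
Weight = rho * A = 7850 * 0.018575 = 145.8137 kg/m

145.8137 kg/m


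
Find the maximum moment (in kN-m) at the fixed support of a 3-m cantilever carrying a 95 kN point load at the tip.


For a cantilever with a point load at the free end:
M_max = P * L = 95 * 3 = 285 kN-m

285 kN-m


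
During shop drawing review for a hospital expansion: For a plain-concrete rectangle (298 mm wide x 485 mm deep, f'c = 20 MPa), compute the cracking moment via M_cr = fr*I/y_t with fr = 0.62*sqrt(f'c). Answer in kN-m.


fr = 0.62 * sqrt(20) = 0.62 * 4.4721 = 2.7727 MPa
I = 298 * 485^3 / 12 = 2833089104.17 mm^4
y_t = 242.5 mm
M_cr = fr * I / y_t = 2.7727 * 2833089104.17 / 242.5 N-mm
= 32.3933 kN-m

32.3933 kN-m


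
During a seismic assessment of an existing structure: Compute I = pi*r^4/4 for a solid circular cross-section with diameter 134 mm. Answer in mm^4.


r = d / 2 = 134 / 2 = 67.0 mm
I = pi * r^4 / 4 = pi * 67.0^4 / 4
= 15826653.42 mm^4

15826653.42 mm^4


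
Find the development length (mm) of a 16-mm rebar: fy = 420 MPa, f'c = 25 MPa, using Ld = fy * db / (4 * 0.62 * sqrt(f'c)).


Ld = (fy * db) / (4 * 0.62 * sqrt(f'c))
= (420 * 16) / (4 * 0.62 * sqrt(25))
= 6720 / 12.4
= 541.94 mm

541.94 mm


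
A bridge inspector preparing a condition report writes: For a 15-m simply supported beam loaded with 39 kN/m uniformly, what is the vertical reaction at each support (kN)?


Total load = w * L = 39 * 15 = 585 kN
By symmetry, each reaction R = total / 2 = 585 / 2 = 292.5 kN

292.5 kN


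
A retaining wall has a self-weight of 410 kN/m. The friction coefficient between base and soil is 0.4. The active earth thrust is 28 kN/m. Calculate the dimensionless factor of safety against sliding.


Resisting force = mu * W = 0.4 * 410 = 164.0 kN/m
FOS = Resisting / Driving = 164.0 / 28
= 5.8571 (dimensionless)

5.8571 (dimensionless)


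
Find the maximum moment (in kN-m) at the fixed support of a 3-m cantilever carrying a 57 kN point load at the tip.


For a cantilever with a point load at the free end:
M_max = P * L = 57 * 3 = 171 kN-m

171 kN-m


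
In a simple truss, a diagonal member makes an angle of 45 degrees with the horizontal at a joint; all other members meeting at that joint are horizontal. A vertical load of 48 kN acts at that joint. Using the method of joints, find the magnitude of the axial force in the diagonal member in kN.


At the joint, only the diagonal has a vertical component, so vertical equilibrium gives:
F * sin(45) = 48
F = 48 / sin(45)
= 48 / 0.707107
= 67.88 kN

67.88 kN


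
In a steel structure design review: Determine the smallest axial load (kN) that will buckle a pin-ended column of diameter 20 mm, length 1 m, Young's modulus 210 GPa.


I = pi * d^4 / 64 = 7853.98 mm^4
L = 1000.0 mm
P_cr = pi^2 * E * I / L^2
= 9.8696 * 210000.0 * 7853.98 / 1000.0^2
= 16278.3 N = 16.2783 kN

16.2783 kN


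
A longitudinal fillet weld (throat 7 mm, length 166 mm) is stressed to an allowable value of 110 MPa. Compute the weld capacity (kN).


Strength = throat * length * allowable stress
= 7 * 166 * 110 N
= 127820 N
= 127.82 kN

127.82 kN


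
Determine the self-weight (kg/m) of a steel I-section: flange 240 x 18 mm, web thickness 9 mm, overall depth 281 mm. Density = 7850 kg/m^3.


A_flanges = 2 * 240 * 18 = 8640 mm^2
A_web = (281 - 2 * 18) * 9 = 2205 mm^2
A_total = 8640 + 2205 = 10845 mm^2 = 0.010845 m^2
Weight = rho * A = 7850 * 0.010845 = 85.1333 kg/m

85.1333 kg/m


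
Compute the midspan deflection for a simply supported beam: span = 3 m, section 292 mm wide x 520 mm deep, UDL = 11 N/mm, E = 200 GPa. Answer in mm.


I = 292 * 520^3 / 12 = 3421461333.33 mm^4
L = 3000.0 mm, w = 11 N/mm, E = 200000.0 MPa
delta = 5 * w * L^4 / (384 * E * I)
= 5 * 11 * 3000.0^4 / (384 * 200000.0 * 3421461333.33)
= 0.017 mm

0.017 mm


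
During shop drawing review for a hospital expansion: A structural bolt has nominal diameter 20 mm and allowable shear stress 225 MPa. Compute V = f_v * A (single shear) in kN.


A = pi * d^2 / 4 = pi * 20^2 / 4 = 314.1593 mm^2
V = f_v * A / 1000 = 225 * 314.1593 / 1000
= 70.6858 kN

70.6858 kN


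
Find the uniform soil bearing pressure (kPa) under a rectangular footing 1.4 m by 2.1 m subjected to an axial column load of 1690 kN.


A = 1.4 * 2.1 = 2.94 m^2
q = P / A = 1690 / 2.94
= 574.8299 kPa

574.8299 kPa


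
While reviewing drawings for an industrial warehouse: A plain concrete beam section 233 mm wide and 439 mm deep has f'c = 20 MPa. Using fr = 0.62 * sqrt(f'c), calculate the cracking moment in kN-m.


fr = 0.62 * sqrt(20) = 0.62 * 4.4721 = 2.7727 MPa
I = 233 * 439^3 / 12 = 1642737743.92 mm^4
y_t = 219.5 mm
M_cr = fr * I / y_t = 2.7727 * 1642737743.92 / 219.5 N-mm
= 20.7511 kN-m

20.7511 kN-m


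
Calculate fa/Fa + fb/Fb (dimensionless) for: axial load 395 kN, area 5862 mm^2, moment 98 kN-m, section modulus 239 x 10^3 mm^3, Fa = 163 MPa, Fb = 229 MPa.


f_a = P / A = 395000.0 / 5862 = 67.3831 MPa
f_b = M / S = 98000000.0 / 239000.0 = 410.0418 MPa
Ratio = f_a / Fa + f_b / Fb
= 67.3831 / 163 + 410.0418 / 229
= 2.204 (dimensionless)

2.204 (dimensionless)


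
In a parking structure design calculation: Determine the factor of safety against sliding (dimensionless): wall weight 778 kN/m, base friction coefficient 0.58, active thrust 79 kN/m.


Resisting force = mu * W = 0.58 * 778 = 451.24 kN/m
FOS = Resisting / Driving = 451.24 / 79
= 5.7119 (dimensionless)

5.7119 (dimensionless)


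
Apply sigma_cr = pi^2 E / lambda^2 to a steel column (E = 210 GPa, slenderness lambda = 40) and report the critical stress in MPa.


sigma_cr = pi^2 * E / lambda^2
= 9.8696 * 210000.0 / 40^2
= 9.8696 * 210000.0 / 1600
= 1295.3856 MPa

1295.3856 MPa


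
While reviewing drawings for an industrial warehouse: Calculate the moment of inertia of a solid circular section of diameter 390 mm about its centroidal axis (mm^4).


r = d / 2 = 390 / 2 = 195.0 mm
I = pi * r^4 / 4 = pi * 195.0^4 / 4
= 1135607695.33 mm^4

1135607695.33 mm^4


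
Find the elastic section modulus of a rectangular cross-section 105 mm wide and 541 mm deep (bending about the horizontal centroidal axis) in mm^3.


S = b * h^2 / 6
= 105 * 541^2 / 6
= 105 * 292681 / 6
= 5121917.5 mm^3

5121917.5 mm^3


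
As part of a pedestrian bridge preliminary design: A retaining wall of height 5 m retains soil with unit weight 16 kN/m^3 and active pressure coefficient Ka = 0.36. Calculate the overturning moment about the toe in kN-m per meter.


Pa = 0.5 * Ka * gamma * H^2
= 0.5 * 0.36 * 16 * 5^2
= 72.0 kN/m
Arm = H / 3 = 5 / 3 = 1.6667 m
Mo = Pa * arm = Pa * H / 3 = 72.0 * 5 / 3 = 120.0 kN-m/m

120.0 kN-m/m


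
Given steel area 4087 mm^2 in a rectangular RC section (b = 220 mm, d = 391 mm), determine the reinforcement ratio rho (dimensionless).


rho = As / (b * d)
= 4087 / (220 * 391)
= 4087 / 86020
= 0.047512 (dimensionless)

0.047512 (dimensionless)


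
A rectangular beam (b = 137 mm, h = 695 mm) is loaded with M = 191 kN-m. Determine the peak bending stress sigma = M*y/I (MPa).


I = b * h^3 / 12 = 137 * 695^3 / 12 = 3832602114.58 mm^4
y = h / 2 = 695 / 2 = 347.5 mm
M = 191 kN-m = 191000000.0 N-mm
sigma = M * y / I = 191000000.0 * 347.5 / 3832602114.58
= 17.32 MPa

17.32 MPa


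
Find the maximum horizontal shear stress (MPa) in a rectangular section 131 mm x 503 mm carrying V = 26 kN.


A = b * h = 131 * 503 = 65893 mm^2
V = 26 kN = 26000.0 N
tau_max = 1.5 * V / A = 1.5 * 26000.0 / 65893
= 0.5919 MPa

0.5919 MPa


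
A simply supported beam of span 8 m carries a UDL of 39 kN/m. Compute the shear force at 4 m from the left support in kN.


R_A = w * L / 2 = 39 * 8 / 2 = 156.0 kN
V(x) = R_A - w * x = 156.0 - 39 * 4
= 0.0 kN

0.0 kN


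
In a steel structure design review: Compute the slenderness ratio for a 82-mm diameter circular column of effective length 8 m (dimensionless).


Radius of gyration r = d / 4 = 82 / 4 = 20.5 mm
L_eff = 8000.0 mm
Slenderness ratio = L / r = 8000.0 / 20.5 = 390.24 (dimensionless)

390.24 (dimensionless)


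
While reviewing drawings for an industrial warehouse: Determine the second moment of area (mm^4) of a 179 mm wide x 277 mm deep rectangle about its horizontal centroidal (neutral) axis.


I = b * h^3 / 12
= 179 * 277^3 / 12
= 179 * 21253933 / 12
= 317037833.92 mm^4

317037833.92 mm^4


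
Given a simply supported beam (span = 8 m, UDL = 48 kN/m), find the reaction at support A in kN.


Total load = w * L = 48 * 8 = 384 kN
By symmetry, each reaction R = total / 2 = 384 / 2 = 192.0 kN

192.0 kN


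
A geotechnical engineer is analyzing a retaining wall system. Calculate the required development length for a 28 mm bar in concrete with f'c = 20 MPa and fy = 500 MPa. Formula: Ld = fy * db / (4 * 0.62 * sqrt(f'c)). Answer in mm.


Ld = (fy * db) / (4 * 0.62 * sqrt(f'c))
= (500 * 28) / (4 * 0.62 * sqrt(20))
= 14000 / 11.0909
= 1262.3 mm

1262.3 mm


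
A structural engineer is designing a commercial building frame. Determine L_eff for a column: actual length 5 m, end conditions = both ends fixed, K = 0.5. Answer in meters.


L_eff = K * L
= 0.5 * 5
= 2.5 m

2.5 m


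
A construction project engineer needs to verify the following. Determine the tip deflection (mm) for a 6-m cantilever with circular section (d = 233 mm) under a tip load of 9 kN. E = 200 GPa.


I = pi * d^4 / 64 = pi * 233^4 / 64 = 144675030.57 mm^4
L = 6000.0 mm, P = 9000.0 N, E = 200000.0 MPa
delta = P * L^3 / (3 * E * I)
= 9000.0 * 6000.0^3 / (3 * 200000.0 * 144675030.57)
= 22.395 mm

22.395 mm


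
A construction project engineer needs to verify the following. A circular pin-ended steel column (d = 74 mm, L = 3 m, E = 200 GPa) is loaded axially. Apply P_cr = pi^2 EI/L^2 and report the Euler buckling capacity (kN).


I = pi * d^4 / 64 = 1471962.61 mm^4
L = 3000.0 mm
P_cr = pi^2 * E * I / L^2
= 9.8696 * 200000.0 * 1471962.61 / 3000.0^2
= 322837.53 N = 322.8375 kN

322.8375 kN


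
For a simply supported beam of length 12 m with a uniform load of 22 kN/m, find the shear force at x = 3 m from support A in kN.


R_A = w * L / 2 = 22 * 12 / 2 = 132.0 kN
V(x) = R_A - w * x = 132.0 - 22 * 3
= 66.0 kN

66.0 kN


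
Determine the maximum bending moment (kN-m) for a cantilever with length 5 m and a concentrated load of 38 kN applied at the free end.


For a cantilever with a point load at the free end:
M_max = P * L = 38 * 5 = 190 kN-m

190 kN-m


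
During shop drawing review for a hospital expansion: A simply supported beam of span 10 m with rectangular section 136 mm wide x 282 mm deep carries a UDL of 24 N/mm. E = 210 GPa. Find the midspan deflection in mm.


I = 136 * 282^3 / 12 = 254158704.0 mm^4
L = 10000.0 mm, w = 24 N/mm, E = 210000.0 MPa
delta = 5 * w * L^4 / (384 * E * I)
= 5 * 24 * 10000.0^4 / (384 * 210000.0 * 254158704.0)
= 58.5498 mm

58.5498 mm


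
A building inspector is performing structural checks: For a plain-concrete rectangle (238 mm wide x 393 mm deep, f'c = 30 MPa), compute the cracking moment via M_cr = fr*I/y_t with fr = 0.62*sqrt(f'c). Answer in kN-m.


fr = 0.62 * sqrt(30) = 0.62 * 5.4772 = 3.3959 MPa
I = 238 * 393^3 / 12 = 1203852730.5 mm^4
y_t = 196.5 mm
M_cr = fr * I / y_t = 3.3959 * 1203852730.5 / 196.5 N-mm
= 20.8048 kN-m

20.8048 kN-m


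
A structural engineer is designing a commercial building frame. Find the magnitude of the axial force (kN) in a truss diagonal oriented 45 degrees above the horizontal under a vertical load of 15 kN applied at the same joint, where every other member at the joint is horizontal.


At the joint, only the diagonal has a vertical component, so vertical equilibrium gives:
F * sin(45) = 15
F = 15 / sin(45)
= 15 / 0.707107
= 21.21 kN

21.21 kN


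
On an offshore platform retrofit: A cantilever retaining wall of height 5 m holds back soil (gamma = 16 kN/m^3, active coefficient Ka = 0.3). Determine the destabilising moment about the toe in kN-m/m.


Pa = 0.5 * Ka * gamma * H^2
= 0.5 * 0.3 * 16 * 5^2
= 60.0 kN/m
Arm = H / 3 = 5 / 3 = 1.6667 m
Mo = Pa * arm = Pa * H / 3 = 60.0 * 5 / 3 = 100.0 kN-m/m

100.0 kN-m/m


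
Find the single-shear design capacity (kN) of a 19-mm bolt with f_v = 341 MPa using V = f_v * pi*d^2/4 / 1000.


A = pi * d^2 / 4 = pi * 19^2 / 4 = 283.5287 mm^2
V = f_v * A / 1000 = 341 * 283.5287 / 1000
= 96.6833 kN

96.6833 kN


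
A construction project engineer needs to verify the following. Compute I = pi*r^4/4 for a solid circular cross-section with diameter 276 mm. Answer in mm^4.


r = d / 2 = 276 / 2 = 138.0 mm
I = pi * r^4 / 4 = pi * 138.0^4 / 4
= 284843443.25 mm^4

284843443.25 mm^4


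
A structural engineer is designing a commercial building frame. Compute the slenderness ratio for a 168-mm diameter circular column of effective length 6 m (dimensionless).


Radius of gyration r = d / 4 = 168 / 4 = 42.0 mm
L_eff = 6000.0 mm
Slenderness ratio = L / r = 6000.0 / 42.0 = 142.86 (dimensionless)

142.86 (dimensionless)


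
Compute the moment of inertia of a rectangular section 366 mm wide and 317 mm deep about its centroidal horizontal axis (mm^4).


I = b * h^3 / 12
= 366 * 317^3 / 12
= 366 * 31855013 / 12
= 971577896.5 mm^4

971577896.5 mm^4


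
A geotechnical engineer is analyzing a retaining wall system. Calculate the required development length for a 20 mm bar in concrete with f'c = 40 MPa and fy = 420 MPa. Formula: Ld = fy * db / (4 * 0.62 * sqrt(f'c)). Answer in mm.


Ld = (fy * db) / (4 * 0.62 * sqrt(f'c))
= (420 * 20) / (4 * 0.62 * sqrt(40))
= 8400 / 15.6849
= 535.55 mm

535.55 mm


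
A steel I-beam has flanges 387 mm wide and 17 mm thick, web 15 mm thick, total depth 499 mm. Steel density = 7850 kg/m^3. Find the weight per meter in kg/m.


A_flanges = 2 * 387 * 17 = 13158 mm^2
A_web = (499 - 2 * 17) * 15 = 6975 mm^2
A_total = 13158 + 6975 = 20133 mm^2 = 0.020133 m^2
Weight = rho * A = 7850 * 0.020133 = 158.044 kg/m

158.044 kg/m


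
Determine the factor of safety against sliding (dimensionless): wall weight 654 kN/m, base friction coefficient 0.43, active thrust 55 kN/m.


Resisting force = mu * W = 0.43 * 654 = 281.22 kN/m
FOS = Resisting / Driving = 281.22 / 55
= 5.1131 (dimensionless)

5.1131 (dimensionless)


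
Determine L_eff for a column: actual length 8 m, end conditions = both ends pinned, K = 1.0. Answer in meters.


L_eff = K * L
= 1.0 * 8
= 8.0 m

8.0 m


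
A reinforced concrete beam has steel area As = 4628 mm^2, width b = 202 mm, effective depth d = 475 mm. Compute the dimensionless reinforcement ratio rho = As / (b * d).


rho = As / (b * d)
= 4628 / (202 * 475)
= 4628 / 95950
= 0.048233 (dimensionless)

0.048233 (dimensionless)


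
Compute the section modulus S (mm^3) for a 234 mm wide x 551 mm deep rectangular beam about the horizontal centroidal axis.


S = b * h^2 / 6
= 234 * 551^2 / 6
= 234 * 303601 / 6
= 11840439.0 mm^3

11840439.0 mm^3


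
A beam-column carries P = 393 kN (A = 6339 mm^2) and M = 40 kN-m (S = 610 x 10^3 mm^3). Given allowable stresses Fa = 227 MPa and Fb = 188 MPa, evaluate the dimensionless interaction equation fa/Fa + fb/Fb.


f_a = P / A = 393000.0 / 6339 = 61.9972 MPa
f_b = M / S = 40000000.0 / 610000.0 = 65.5738 MPa
Ratio = f_a / Fa + f_b / Fb
= 61.9972 / 227 + 65.5738 / 188
= 0.6219 (dimensionless)

0.6219 (dimensionless)


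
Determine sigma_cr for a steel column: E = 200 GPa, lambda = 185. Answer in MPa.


sigma_cr = pi^2 * E / lambda^2
= 9.8696 * 200000.0 / 185^2
= 9.8696 * 200000.0 / 34225
= 57.6748 MPa

57.6748 MPa


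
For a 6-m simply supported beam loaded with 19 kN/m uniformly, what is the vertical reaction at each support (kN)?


Total load = w * L = 19 * 6 = 114 kN
By symmetry, each reaction R = total / 2 = 114 / 2 = 57.0 kN

57.0 kN


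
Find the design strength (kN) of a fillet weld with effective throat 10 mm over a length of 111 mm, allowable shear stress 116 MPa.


Strength = throat * length * allowable stress
= 10 * 111 * 116 N
= 128760 N
= 128.76 kN

128.76 kN


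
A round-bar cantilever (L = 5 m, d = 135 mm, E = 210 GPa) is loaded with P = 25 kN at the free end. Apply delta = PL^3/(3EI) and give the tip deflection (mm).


I = pi * d^4 / 64 = pi * 135^4 / 64 = 16304405.68 mm^4
L = 5000.0 mm, P = 25000.0 N, E = 210000.0 MPa
delta = P * L^3 / (3 * E * I)
= 25000.0 * 5000.0^3 / (3 * 210000.0 * 16304405.68)
= 304.2317 mm

304.2317 mm


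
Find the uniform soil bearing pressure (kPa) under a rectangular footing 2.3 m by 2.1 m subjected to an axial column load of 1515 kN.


A = 2.3 * 2.1 = 4.83 m^2
q = P / A = 1515 / 4.83
= 313.6646 kPa

313.6646 kPa


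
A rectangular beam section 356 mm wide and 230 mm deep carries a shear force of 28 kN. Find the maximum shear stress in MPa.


A = b * h = 356 * 230 = 81880 mm^2
V = 28 kN = 28000.0 N
tau_max = 1.5 * V / A = 1.5 * 28000.0 / 81880
= 0.5129 MPa

0.5129 MPa


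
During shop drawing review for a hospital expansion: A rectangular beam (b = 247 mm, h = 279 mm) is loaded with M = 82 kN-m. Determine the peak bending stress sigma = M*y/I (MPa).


I = b * h^3 / 12 = 247 * 279^3 / 12 = 447021402.75 mm^4
y = h / 2 = 279 / 2 = 139.5 mm
M = 82 kN-m = 82000000.0 N-mm
sigma = M * y / I = 82000000.0 * 139.5 / 447021402.75
= 25.59 MPa

25.59 MPa


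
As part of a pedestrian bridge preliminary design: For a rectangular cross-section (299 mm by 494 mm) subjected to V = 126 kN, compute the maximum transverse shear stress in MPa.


A = b * h = 299 * 494 = 147706 mm^2
V = 126 kN = 126000.0 N
tau_max = 1.5 * V / A = 1.5 * 126000.0 / 147706
= 1.2796 MPa

1.2796 MPa


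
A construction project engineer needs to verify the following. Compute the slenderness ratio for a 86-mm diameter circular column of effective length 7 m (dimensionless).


Radius of gyration r = d / 4 = 86 / 4 = 21.5 mm
L_eff = 7000.0 mm
Slenderness ratio = L / r = 7000.0 / 21.5 = 325.58 (dimensionless)

325.58 (dimensionless)


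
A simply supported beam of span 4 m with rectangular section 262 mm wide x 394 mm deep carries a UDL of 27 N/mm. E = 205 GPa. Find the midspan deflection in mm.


I = 262 * 394^3 / 12 = 1335391817.33 mm^4
L = 4000.0 mm, w = 27 N/mm, E = 205000.0 MPa
delta = 5 * w * L^4 / (384 * E * I)
= 5 * 27 * 4000.0^4 / (384 * 205000.0 * 1335391817.33)
= 0.3288 mm

0.3288 mm


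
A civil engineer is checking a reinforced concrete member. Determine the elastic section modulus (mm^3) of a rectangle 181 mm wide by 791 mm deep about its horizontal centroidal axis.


S = b * h^2 / 6
= 181 * 791^2 / 6
= 181 * 625681 / 6
= 18874710.17 mm^3

18874710.17 mm^3


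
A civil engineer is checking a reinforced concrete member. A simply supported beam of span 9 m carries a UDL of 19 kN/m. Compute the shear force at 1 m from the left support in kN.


R_A = w * L / 2 = 19 * 9 / 2 = 85.5 kN
V(x) = R_A - w * x = 85.5 - 19 * 1
= 66.5 kN

66.5 kN


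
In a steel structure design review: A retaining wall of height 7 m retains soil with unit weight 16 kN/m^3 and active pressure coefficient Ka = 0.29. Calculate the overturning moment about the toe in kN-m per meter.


Pa = 0.5 * Ka * gamma * H^2
= 0.5 * 0.29 * 16 * 7^2
= 113.68 kN/m
Arm = H / 3 = 7 / 3 = 2.3333 m
Mo = Pa * arm = Pa * H / 3 = 113.68 * 7 / 3 = 265.2533 kN-m/m

265.2533 kN-m/m


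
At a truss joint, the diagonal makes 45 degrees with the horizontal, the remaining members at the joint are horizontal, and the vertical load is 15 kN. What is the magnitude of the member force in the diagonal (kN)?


At the joint, only the diagonal has a vertical component, so vertical equilibrium gives:
F * sin(45) = 15
F = 15 / sin(45)
= 15 / 0.707107
= 21.21 kN

21.21 kN


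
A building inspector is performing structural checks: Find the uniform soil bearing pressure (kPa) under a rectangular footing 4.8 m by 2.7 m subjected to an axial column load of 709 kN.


A = 4.8 * 2.7 = 12.96 m^2
q = P / A = 709 / 12.96
= 54.7068 kPa

54.7068 kPa


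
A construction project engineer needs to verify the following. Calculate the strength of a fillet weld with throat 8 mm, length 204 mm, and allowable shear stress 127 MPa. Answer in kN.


Strength = throat * length * allowable stress
= 8 * 204 * 127 N
= 207264 N
= 207.26 kN

207.26 kN


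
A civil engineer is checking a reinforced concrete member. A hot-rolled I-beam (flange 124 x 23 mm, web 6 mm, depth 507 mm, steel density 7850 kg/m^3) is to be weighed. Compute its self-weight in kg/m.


A_flanges = 2 * 124 * 23 = 5704 mm^2
A_web = (507 - 2 * 23) * 6 = 2766 mm^2
A_total = 5704 + 2766 = 8470 mm^2 = 0.008470 m^2
Weight = rho * A = 7850 * 0.008470 = 66.4895 kg/m

66.4895 kg/m


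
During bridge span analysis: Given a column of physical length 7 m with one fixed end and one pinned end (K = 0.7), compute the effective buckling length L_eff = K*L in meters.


L_eff = K * L
= 0.7 * 7
= 4.9 m

4.9 m


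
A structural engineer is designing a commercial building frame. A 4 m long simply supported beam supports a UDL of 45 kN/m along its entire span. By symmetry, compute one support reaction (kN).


Total load = w * L = 45 * 4 = 180 kN
By symmetry, each reaction R = total / 2 = 180 / 2 = 90.0 kN

90.0 kN


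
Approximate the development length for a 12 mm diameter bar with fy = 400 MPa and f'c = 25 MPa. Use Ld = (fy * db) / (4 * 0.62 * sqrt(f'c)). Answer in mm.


Ld = (fy * db) / (4 * 0.62 * sqrt(f'c))
= (400 * 12) / (4 * 0.62 * sqrt(25))
= 4800 / 12.4
= 387.1 mm

387.1 mm


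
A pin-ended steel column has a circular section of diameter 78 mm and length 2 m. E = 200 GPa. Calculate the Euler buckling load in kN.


I = pi * d^4 / 64 = 1816972.31 mm^4
L = 2000.0 mm
P_cr = pi^2 * E * I / L^2
= 9.8696 * 200000.0 * 1816972.31 / 2000.0^2
= 896639.9 N = 896.6399 kN

896.6399 kN


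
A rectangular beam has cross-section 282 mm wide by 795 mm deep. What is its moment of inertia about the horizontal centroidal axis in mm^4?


I = b * h^3 / 12
= 282 * 795^3 / 12
= 282 * 502459875 / 12
= 11807807062.5 mm^4

11807807062.5 mm^4


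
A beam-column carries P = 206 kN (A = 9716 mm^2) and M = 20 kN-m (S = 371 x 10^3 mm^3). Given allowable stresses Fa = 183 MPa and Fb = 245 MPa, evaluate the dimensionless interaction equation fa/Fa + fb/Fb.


f_a = P / A = 206000.0 / 9716 = 21.2021 MPa
f_b = M / S = 20000000.0 / 371000.0 = 53.9084 MPa
Ratio = f_a / Fa + f_b / Fb
= 21.2021 / 183 + 53.9084 / 245
= 0.3359 (dimensionless)

0.3359 (dimensionless)


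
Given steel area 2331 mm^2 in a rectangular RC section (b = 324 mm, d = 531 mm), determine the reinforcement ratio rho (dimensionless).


rho = As / (b * d)
= 2331 / (324 * 531)
= 2331 / 172044
= 0.013549 (dimensionless)

0.013549 (dimensionless)


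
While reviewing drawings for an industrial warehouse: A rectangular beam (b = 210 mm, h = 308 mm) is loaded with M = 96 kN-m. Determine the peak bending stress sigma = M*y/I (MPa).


I = b * h^3 / 12 = 210 * 308^3 / 12 = 511316960.0 mm^4
y = h / 2 = 308 / 2 = 154.0 mm
M = 96 kN-m = 96000000.0 N-mm
sigma = M * y / I = 96000000.0 * 154.0 / 511316960.0
= 28.91 MPa

28.91 MPa


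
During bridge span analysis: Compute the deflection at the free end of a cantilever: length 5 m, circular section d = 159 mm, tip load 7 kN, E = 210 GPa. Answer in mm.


I = pi * d^4 / 64 = pi * 159^4 / 64 = 31373169.51 mm^4
L = 5000.0 mm, P = 7000.0 N, E = 210000.0 MPa
delta = P * L^3 / (3 * E * I)
= 7000.0 * 5000.0^3 / (3 * 210000.0 * 31373169.51)
= 44.27 mm

44.27 mm


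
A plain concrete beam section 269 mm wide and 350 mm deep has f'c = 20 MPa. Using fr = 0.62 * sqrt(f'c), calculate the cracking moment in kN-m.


fr = 0.62 * sqrt(20) = 0.62 * 4.4721 = 2.7727 MPa
I = 269 * 350^3 / 12 = 961114583.33 mm^4
y_t = 175.0 mm
M_cr = fr * I / y_t = 2.7727 * 961114583.33 / 175.0 N-mm
= 15.228 kN-m

15.228 kN-m


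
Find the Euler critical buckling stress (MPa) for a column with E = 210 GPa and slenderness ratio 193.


sigma_cr = pi^2 * E / lambda^2
= 9.8696 * 210000.0 / 193^2
= 9.8696 * 210000.0 / 37249
= 55.6422 MPa

55.6422 MPa


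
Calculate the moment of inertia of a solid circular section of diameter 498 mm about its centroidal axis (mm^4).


r = d / 2 = 498 / 2 = 249.0 mm
I = pi * r^4 / 4 = pi * 249.0^4 / 4
= 3019167930.26 mm^4

3019167930.26 mm^4


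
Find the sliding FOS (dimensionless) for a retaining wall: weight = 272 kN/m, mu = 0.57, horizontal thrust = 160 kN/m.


Resisting force = mu * W = 0.57 * 272 = 155.04 kN/m
FOS = Resisting / Driving = 155.04 / 160
= 0.969 (dimensionless)

0.969 (dimensionless)


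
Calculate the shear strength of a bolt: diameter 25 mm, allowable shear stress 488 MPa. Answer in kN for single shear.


A = pi * d^2 / 4 = pi * 25^2 / 4 = 490.8739 mm^2
V = f_v * A / 1000 = 488 * 490.8739 / 1000
= 239.5464 kN

239.5464 kN


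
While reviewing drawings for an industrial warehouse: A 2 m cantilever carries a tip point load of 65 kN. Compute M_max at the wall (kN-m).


For a cantilever with a point load at the free end:
M_max = P * L = 65 * 2 = 130 kN-m

130 kN-m


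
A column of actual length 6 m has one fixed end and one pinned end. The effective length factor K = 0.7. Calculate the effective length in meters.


L_eff = K * L
= 0.7 * 6
= 4.2 m

4.2 m


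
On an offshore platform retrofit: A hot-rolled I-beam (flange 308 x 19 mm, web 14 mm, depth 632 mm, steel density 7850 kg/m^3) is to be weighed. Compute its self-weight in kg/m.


A_flanges = 2 * 308 * 19 = 11704 mm^2
A_web = (632 - 2 * 19) * 14 = 8316 mm^2
A_total = 11704 + 8316 = 20020 mm^2 = 0.020020 m^2
Weight = rho * A = 7850 * 0.020020 = 157.157 kg/m

157.157 kg/m


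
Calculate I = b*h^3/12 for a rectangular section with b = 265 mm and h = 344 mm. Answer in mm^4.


I = b * h^3 / 12
= 265 * 344^3 / 12
= 265 * 40707584 / 12
= 898959146.67 mm^4

898959146.67 mm^4


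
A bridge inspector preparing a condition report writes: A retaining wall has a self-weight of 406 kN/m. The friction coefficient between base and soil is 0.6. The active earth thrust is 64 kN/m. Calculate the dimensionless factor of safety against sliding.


Resisting force = mu * W = 0.6 * 406 = 243.6 kN/m
FOS = Resisting / Driving = 243.6 / 64
= 3.8062 (dimensionless)

3.8062 (dimensionless)


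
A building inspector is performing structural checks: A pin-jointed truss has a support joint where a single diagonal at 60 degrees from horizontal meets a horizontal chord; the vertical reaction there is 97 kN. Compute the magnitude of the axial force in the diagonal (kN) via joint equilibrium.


At the joint, only the diagonal has a vertical component, so vertical equilibrium gives:
F * sin(60) = 97
F = 97 / sin(60)
= 97 / 0.866025
= 112.01 kN

112.01 kN


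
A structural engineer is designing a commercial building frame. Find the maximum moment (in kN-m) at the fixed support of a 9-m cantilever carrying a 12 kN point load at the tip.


For a cantilever with a point load at the free end:
M_max = P * L = 12 * 9 = 108 kN-m

108 kN-m


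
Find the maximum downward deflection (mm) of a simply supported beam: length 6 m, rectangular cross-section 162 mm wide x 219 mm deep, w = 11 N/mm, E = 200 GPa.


I = 162 * 219^3 / 12 = 141796696.5 mm^4
L = 6000.0 mm, w = 11 N/mm, E = 200000.0 MPa
delta = 5 * w * L^4 / (384 * E * I)
= 5 * 11 * 6000.0^4 / (384 * 200000.0 * 141796696.5)
= 6.5455 mm

6.5455 mm


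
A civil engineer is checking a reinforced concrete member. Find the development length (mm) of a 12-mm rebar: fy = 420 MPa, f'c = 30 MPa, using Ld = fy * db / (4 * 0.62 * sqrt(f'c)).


Ld = (fy * db) / (4 * 0.62 * sqrt(f'c))
= (420 * 12) / (4 * 0.62 * sqrt(30))
= 5040 / 13.5835
= 371.04 mm

371.04 mm


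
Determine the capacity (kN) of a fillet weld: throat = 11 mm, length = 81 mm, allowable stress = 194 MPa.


Strength = throat * length * allowable stress
= 11 * 81 * 194 N
= 172854 N
= 172.85 kN

172.85 kN


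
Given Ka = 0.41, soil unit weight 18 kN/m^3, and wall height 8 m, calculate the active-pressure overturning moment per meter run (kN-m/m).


Pa = 0.5 * Ka * gamma * H^2
= 0.5 * 0.41 * 18 * 8^2
= 236.16 kN/m
Arm = H / 3 = 8 / 3 = 2.6667 m
Mo = Pa * arm = Pa * H / 3 = 236.16 * 8 / 3 = 629.76 kN-m/m

629.76 kN-m/m


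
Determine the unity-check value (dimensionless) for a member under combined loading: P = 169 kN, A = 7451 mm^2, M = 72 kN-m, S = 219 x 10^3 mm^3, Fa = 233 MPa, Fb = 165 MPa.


f_a = P / A = 169000.0 / 7451 = 22.6815 MPa
f_b = M / S = 72000000.0 / 219000.0 = 328.7671 MPa
Ratio = f_a / Fa + f_b / Fb
= 22.6815 / 233 + 328.7671 / 165
= 2.0899 (dimensionless)

2.0899 (dimensionless)


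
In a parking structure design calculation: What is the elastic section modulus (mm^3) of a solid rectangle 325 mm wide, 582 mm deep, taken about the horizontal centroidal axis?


S = b * h^2 / 6
= 325 * 582^2 / 6
= 325 * 338724 / 6
= 18347550.0 mm^3

18347550.0 mm^3


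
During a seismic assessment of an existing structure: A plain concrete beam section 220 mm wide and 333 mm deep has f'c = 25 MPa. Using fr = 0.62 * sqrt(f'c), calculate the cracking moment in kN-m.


fr = 0.62 * sqrt(25) = 0.62 * 5.0 = 3.1 MPa
I = 220 * 333^3 / 12 = 676977345.0 mm^4
y_t = 166.5 mm
M_cr = fr * I / y_t = 3.1 * 676977345.0 / 166.5 N-mm
= 12.6044 kN-m

12.6044 kN-m
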